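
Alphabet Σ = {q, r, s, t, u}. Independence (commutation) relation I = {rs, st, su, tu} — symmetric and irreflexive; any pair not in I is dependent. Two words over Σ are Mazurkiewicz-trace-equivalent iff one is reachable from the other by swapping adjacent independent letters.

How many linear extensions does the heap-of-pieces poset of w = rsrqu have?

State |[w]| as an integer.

drop 0:r onto floor
drop 1:s onto floor
drop 2:r onto {0:r}
drop 3:q onto {1:s, 2:r}
drop 4:u onto {3:q}
ground layer = {0:r, 1:s}
drop-orders for the pieces not yet dropped (sum over which currently-grounded one goes next):
  1 to go: {4} 1
  2 to go: {3,4} 1
  3 to go: {1,3,4} 1  {2,3,4} 1
  if 0:r drops first: 2 orders
  if 1:s drops first: 1 orders
heap linearizations: 3

3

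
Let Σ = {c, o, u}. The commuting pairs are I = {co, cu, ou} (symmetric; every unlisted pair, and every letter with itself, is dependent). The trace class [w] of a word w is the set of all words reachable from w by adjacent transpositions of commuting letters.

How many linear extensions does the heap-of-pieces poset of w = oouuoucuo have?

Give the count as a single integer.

630

0(o) covers ∅
1(o) covers 0:o
2(u) covers ∅
3(u) covers 2:u
4(o) covers 1:o
5(u) covers 3:u
6(c) covers ∅
7(u) covers 5:u
8(o) covers 4:o
floor of heap: 0:o, 2:u, 6:c
completions by unplaced set U, small U first (add the entries for U minus each lowest piece of U):
  |U|=1: {6}:1  {7}:1  {8}:1
  |U|=2: {4,8}:1  {5,7}:1  {6,7}:2  {6,8}:2  {7,8}:2
  |U|=3: {1,4,8}:1  {3,5,7}:1  {4,6,8}:3  {4,7,8}:3  {5,6,7}:3  {5,7,8}:3  {6,7,8}:6
  |U|=4: {0,1,4,8}:1  {1,4,6,8}:4  {1,4,7,8}:4  {2,3,5,7}:1  {3,5,6,7}:4  {3,5,7,8}:4  {4,5,7,8}:6  {4,6,7,8}:12  {5,6,7,8}:12
  |U|=5: {0,1,4,6,8}:5  {0,1,4,7,8}:5  {1,4,5,7,8}:10  {1,4,6,7,8}:20  {2,3,5,6,7}:5  {2,3,5,7,8}:5  {3,4,5,7,8}:10  {3,5,6,7,8}:20  {4,5,6,7,8}:30
  |U|=6: {0,1,4,5,7,8}:15  {0,1,4,6,7,8}:30  {1,3,4,5,7,8}:20  {1,4,5,6,7,8}:60  {2,3,4,5,7,8}:15  {2,3,5,6,7,8}:30  {3,4,5,6,7,8}:60
  |U|=7: {0,1,3,4,5,7,8}:35  {0,1,4,5,6,7,8}:105  {1,2,3,4,5,7,8}:35  {1,3,4,5,6,7,8}:140  {2,3,4,5,6,7,8}:105
  start at 0(o): 280
  start at 2(u): 280
  start at 6(c): 70
sum over floor = 630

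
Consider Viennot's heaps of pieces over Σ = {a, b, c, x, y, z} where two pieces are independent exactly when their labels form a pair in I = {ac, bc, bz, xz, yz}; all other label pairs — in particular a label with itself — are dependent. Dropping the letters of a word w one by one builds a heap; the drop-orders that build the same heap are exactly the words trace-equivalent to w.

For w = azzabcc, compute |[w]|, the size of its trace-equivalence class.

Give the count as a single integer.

0(a) covers ∅
1(z) covers 0:a
2(z) covers 1:z
3(a) covers 2:z
4(b) covers 3:a
5(c) covers 2:z
6(c) covers 5:c
floor of heap: 0:a
completions by unplaced set U, small U first (add the entries for U minus each lowest piece of U):
  |U|=1: {4}:1  {6}:1
  |U|=2: {3,4}:1  {4,6}:2  {5,6}:1
  |U|=3: {3,4,6}:3  {4,5,6}:3
  |U|=4: {3,4,5,6}:6
  |U|=5: {2,3,4,5,6}:6
  start at 0(a): 6

6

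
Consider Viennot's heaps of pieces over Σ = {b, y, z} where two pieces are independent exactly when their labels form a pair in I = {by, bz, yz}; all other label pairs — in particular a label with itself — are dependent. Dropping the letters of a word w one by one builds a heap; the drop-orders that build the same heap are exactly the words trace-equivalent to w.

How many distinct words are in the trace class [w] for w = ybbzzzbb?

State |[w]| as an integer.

280

#0=y has no predecessor
#1=b has no predecessor
#2=b depends on [1:b]
#3=z has no predecessor
#4=z depends on [3:z]
#5=z depends on [4:z]
#6=b depends on [2:b]
#7=b depends on [6:b]
sources: [0:y, 1:b, 3:z]
N(rest) = Σ N(rest − s) over sources s of rest; N(one piece) = 1:
  size 1 → [0]=1  [5]=1  [7]=1
  size 2 → [0,5]=2  [0,7]=2  [4,5]=1  [5,7]=2  [6,7]=1
  size 3 → [0,4,5]=3  [0,5,7]=6  [0,6,7]=3  [2,6,7]=1  [3,4,5]=1  [4,5,7]=3  [5,6,7]=3
  size 4 → [0,2,6,7]=4  [0,3,4,5]=4  [0,4,5,7]=12  [0,5,6,7]=12  [1,2,6,7]=1  [2,5,6,7]=4  [3,4,5,7]=4  [4,5,6,7]=6
  size 5 → [0,1,2,6,7]=5  [0,2,5,6,7]=20  [0,3,4,5,7]=20  [0,4,5,6,7]=30  [1,2,5,6,7]=5  [2,4,5,6,7]=10  [3,4,5,6,7]=10
  size 6 → [0,1,2,5,6,7]=30  [0,2,4,5,6,7]=60  [0,3,4,5,6,7]=60  [1,2,4,5,6,7]=15  [2,3,4,5,6,7]=20
  first=0(y) contributes 35
  first=1(b) contributes 140
  first=3(z) contributes 105
|[w]| = 280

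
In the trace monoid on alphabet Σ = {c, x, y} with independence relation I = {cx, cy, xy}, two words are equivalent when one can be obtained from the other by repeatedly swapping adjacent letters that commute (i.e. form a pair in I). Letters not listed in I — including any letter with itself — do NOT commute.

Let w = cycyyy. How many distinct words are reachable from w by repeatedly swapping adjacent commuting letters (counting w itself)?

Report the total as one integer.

15

drop 0:c onto floor
drop 1:y onto floor
drop 2:c onto {0:c}
drop 3:y onto {1:y}
drop 4:y onto {3:y}
drop 5:y onto {4:y}
ground layer = {0:c, 1:y}
drop-orders for the pieces not yet dropped (sum over which currently-grounded one goes next):
  1 to go: {2} 1  {5} 1
  2 to go: {0,2} 1  {2,5} 2  {4,5} 1
  3 to go: {0,2,5} 3  {2,4,5} 3  {3,4,5} 1
  4 to go: {0,2,4,5} 6  {1,3,4,5} 1  {2,3,4,5} 4
  if 0:c drops first: 5 orders
  if 1:y drops first: 10 orders
heap linearizations: 15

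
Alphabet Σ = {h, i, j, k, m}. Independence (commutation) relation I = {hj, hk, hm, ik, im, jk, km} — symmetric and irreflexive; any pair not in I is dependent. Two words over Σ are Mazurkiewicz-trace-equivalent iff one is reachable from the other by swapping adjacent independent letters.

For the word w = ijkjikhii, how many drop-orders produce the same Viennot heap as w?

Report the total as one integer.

36

#0=i has no predecessor
#1=j depends on [0:i]
#2=k has no predecessor
#3=j depends on [1:j]
#4=i depends on [3:j]
#5=k depends on [2:k]
#6=h depends on [4:i]
#7=i depends on [6:h]
#8=i depends on [7:i]
sources: [0:i, 2:k]
N(rest) = Σ N(rest − s) over sources s of rest; N(one piece) = 1:
  size 1 → [5]=1  [8]=1
  size 2 → [2,5]=1  [5,8]=2  [7,8]=1
  size 3 → [2,5,8]=3  [5,7,8]=3  [6,7,8]=1
  size 4 → [2,5,7,8]=6  [4,6,7,8]=1  [5,6,7,8]=4
  size 5 → [2,5,6,7,8]=10  [3,4,6,7,8]=1  [4,5,6,7,8]=5
  size 6 → [1,3,4,6,7,8]=1  [2,4,5,6,7,8]=15  [3,4,5,6,7,8]=6
  size 7 → [0,1,3,4,6,7,8]=1  [1,3,4,5,6,7,8]=7  [2,3,4,5,6,7,8]=21
  first=0(i) contributes 28
  first=2(k) contributes 8
|[w]| = 36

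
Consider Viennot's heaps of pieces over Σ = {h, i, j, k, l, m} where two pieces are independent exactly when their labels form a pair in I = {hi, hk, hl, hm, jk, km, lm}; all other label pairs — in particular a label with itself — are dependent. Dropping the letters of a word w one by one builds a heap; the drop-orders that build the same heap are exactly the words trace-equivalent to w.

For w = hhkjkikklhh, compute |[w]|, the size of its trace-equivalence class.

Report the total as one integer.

181

piece 0:h — minimal
piece 1:h rests on {0:h}
piece 2:k — minimal
piece 3:j rests on {1:h}
piece 4:k rests on {2:k}
piece 5:i rests on {3:j, 4:k}
piece 6:k rests on {5:i}
piece 7:k rests on {6:k}
piece 8:l rests on {7:k}
piece 9:h rests on {3:j}
piece 10:h rests on {9:h}
minimal pieces: {0:h, 2:k}
ways to finish when only these pieces remain (= sum over removing one remaining piece with nothing left below it):
  1 left: {8}→1  {10}→1
  2 left: {7,8}→1  {8,10}→2  {9,10}→1
  3 left: {6,7,8}→1  {7,8,10}→3  {8,9,10}→3
  4 left: {5,6,7,8}→1  {6,7,8,10}→4  {7,8,9,10}→6
  5 left: {4,5,6,7,8}→1  {5,6,7,8,10}→5  {6,7,8,9,10}→10
  6 left: {2,4,5,6,7,8}→1  {4,5,6,7,8,10}→6  {5,6,7,8,9,10}→15
  7 left: {2,4,5,6,7,8,10}→7  {3,5,6,7,8,9,10}→15  {4,5,6,7,8,9,10}→21
  8 left: {1,3,5,6,7,8,9,10}→15  {2,4,5,6,7,8,9,10}→28  {3,4,5,6,7,8,9,10}→36
  9 left: {0,1,3,5,6,7,8,9,10}→15  {1,3,4,5,6,7,8,9,10}→51  {2,3,4,5,6,7,8,9,10}→64
  placing 0:h first → 115 extensions
  placing 2:k first → 66 extensions
total linear extensions = 181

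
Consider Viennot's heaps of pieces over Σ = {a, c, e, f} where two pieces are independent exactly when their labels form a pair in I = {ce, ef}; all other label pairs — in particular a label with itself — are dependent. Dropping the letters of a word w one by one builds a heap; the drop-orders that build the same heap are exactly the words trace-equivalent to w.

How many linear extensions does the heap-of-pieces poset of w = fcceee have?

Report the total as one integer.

0(f) covers ∅
1(c) covers 0:f
2(c) covers 1:c
3(e) covers ∅
4(e) covers 3:e
5(e) covers 4:e
floor of heap: 0:f, 3:e
completions by unplaced set U, small U first (add the entries for U minus each lowest piece of U):
  |U|=1: {2}:1  {5}:1
  |U|=2: {1,2}:1  {2,5}:2  {4,5}:1
  |U|=3: {0,1,2}:1  {1,2,5}:3  {2,4,5}:3  {3,4,5}:1
  |U|=4: {0,1,2,5}:4  {1,2,4,5}:6  {2,3,4,5}:4
  start at 0(f): 10
  start at 3(e): 10
sum over floor = 20

20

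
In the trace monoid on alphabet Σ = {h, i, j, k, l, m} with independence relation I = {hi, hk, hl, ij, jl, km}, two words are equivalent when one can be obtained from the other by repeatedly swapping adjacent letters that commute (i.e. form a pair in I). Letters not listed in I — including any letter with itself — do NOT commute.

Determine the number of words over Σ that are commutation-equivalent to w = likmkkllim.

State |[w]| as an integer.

4

0(l) covers ∅
1(i) covers 0:l
2(k) covers 1:i
3(m) covers 1:i
4(k) covers 2:k
5(k) covers 4:k
6(l) covers 3:m, 5:k
7(l) covers 6:l
8(i) covers 7:l
9(m) covers 8:i
floor of heap: 0:l
completions by unplaced set U, small U first (add the entries for U minus each lowest piece of U):
  |U|=1: {9}:1
  |U|=2: {8,9}:1
  |U|=3: {7,8,9}:1
  |U|=4: {6,7,8,9}:1
  |U|=5: {3,6,7,8,9}:1  {5,6,7,8,9}:1
  |U|=6: {3,5,6,7,8,9}:2  {4,5,6,7,8,9}:1
  |U|=7: {2,4,5,6,7,8,9}:1  {3,4,5,6,7,8,9}:3
  |U|=8: {2,3,4,5,6,7,8,9}:4
  start at 0(l): 4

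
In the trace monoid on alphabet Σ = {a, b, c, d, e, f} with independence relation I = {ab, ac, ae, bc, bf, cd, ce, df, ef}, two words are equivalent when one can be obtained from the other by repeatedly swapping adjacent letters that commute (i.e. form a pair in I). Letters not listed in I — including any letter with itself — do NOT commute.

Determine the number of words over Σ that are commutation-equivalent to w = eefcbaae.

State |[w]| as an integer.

210

#0=e has no predecessor
#1=e depends on [0:e]
#2=f has no predecessor
#3=c depends on [2:f]
#4=b depends on [1:e]
#5=a depends on [2:f]
#6=a depends on [5:a]
#7=e depends on [4:b]
sources: [0:e, 2:f]
N(rest) = Σ N(rest − s) over sources s of rest; N(one piece) = 1:
  size 1 → [3]=1  [6]=1  [7]=1
  size 2 → [3,6]=2  [3,7]=2  [4,7]=1  [5,6]=1  [6,7]=2
  size 3 → [1,4,7]=1  [3,4,7]=3  [3,5,6]=3  [3,6,7]=6  [4,6,7]=3  [5,6,7]=3
  size 4 → [0,1,4,7]=1  [1,3,4,7]=4  [1,4,6,7]=4  [2,3,5,6]=3  [3,4,6,7]=12  [3,5,6,7]=12  [4,5,6,7]=6
  size 5 → [0,1,3,4,7]=5  [0,1,4,6,7]=5  [1,3,4,6,7]=20  [1,4,5,6,7]=10  [2,3,5,6,7]=15  [3,4,5,6,7]=30
  size 6 → [0,1,3,4,6,7]=30  [0,1,4,5,6,7]=15  [1,3,4,5,6,7]=60  [2,3,4,5,6,7]=45
  first=0(e) contributes 105
  first=2(f) contributes 105
|[w]| = 210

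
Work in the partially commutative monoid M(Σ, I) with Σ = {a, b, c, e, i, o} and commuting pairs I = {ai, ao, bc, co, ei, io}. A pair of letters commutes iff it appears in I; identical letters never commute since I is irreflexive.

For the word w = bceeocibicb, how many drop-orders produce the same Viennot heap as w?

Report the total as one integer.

drop 0:b onto floor
drop 1:c onto floor
drop 2:e onto {0:b, 1:c}
drop 3:e onto {2:e}
drop 4:o onto {3:e}
drop 5:c onto {3:e}
drop 6:i onto {5:c}
drop 7:b onto {4:o, 6:i}
drop 8:i onto {7:b}
drop 9:c onto {8:i}
drop 10:b onto {8:i}
ground layer = {0:b, 1:c}
drop-orders for the pieces not yet dropped (sum over which currently-grounded one goes next):
  1 to go: {9} 1  {10} 1
  2 to go: {9,10} 2
  3 to go: {8,9,10} 2
  4 to go: {7,8,9,10} 2
  5 to go: {4,7,8,9,10} 2  {6,7,8,9,10} 2
  6 to go: {4,6,7,8,9,10} 4  {5,6,7,8,9,10} 2
  7 to go: {4,5,6,7,8,9,10} 6
  8 to go: {3,4,5,6,7,8,9,10} 6
  9 to go: {2,3,4,5,6,7,8,9,10} 6
  if 0:b drops first: 6 orders
  if 1:c drops first: 6 orders
heap linearizations: 12

12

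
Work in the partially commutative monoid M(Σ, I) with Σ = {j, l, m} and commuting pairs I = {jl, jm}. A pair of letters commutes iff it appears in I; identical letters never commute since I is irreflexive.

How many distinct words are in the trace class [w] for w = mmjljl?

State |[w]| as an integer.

15

piece 0:m — minimal
piece 1:m rests on {0:m}
piece 2:j — minimal
piece 3:l rests on {1:m}
piece 4:j rests on {2:j}
piece 5:l rests on {3:l}
minimal pieces: {0:m, 2:j}
ways to finish when only these pieces remain (= sum over removing one remaining piece with nothing left below it):
  1 left: {4}→1  {5}→1
  2 left: {2,4}→1  {3,5}→1  {4,5}→2
  3 left: {1,3,5}→1  {2,4,5}→3  {3,4,5}→3
  4 left: {0,1,3,5}→1  {1,3,4,5}→4  {2,3,4,5}→6
  placing 0:m first → 10 extensions
  placing 2:j first → 5 extensions
total linear extensions = 15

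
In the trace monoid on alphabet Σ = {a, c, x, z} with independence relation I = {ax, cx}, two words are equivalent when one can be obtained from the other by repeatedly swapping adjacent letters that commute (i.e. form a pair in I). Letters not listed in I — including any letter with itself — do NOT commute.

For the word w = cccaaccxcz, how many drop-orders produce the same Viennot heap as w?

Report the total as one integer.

drop 0:c onto floor
drop 1:c onto {0:c}
drop 2:c onto {1:c}
drop 3:a onto {2:c}
drop 4:a onto {3:a}
drop 5:c onto {4:a}
drop 6:c onto {5:c}
drop 7:x onto floor
drop 8:c onto {6:c}
drop 9:z onto {7:x, 8:c}
ground layer = {0:c, 7:x}
drop-orders for the pieces not yet dropped (sum over which currently-grounded one goes next):
  1 to go: {9} 1
  2 to go: {7,9} 1  {8,9} 1
  3 to go: {6,8,9} 1  {7,8,9} 2
  4 to go: {5,6,8,9} 1  {6,7,8,9} 3
  5 to go: {4,5,6,8,9} 1  {5,6,7,8,9} 4
  6 to go: {3,4,5,6,8,9} 1  {4,5,6,7,8,9} 5
  7 to go: {2,3,4,5,6,8,9} 1  {3,4,5,6,7,8,9} 6
  8 to go: {1,2,3,4,5,6,8,9} 1  {2,3,4,5,6,7,8,9} 7
  if 0:c drops first: 8 orders
  if 7:x drops first: 1 orders
heap linearizations: 9

9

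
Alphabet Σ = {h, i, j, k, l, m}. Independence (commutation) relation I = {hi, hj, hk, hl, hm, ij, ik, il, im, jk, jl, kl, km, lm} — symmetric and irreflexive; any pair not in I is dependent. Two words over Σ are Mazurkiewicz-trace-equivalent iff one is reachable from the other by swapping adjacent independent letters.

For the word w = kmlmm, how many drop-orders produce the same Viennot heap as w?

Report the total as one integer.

drop 0:k onto floor
drop 1:m onto floor
drop 2:l onto floor
drop 3:m onto {1:m}
drop 4:m onto {3:m}
ground layer = {0:k, 1:m, 2:l}
drop-orders for the pieces not yet dropped (sum over which currently-grounded one goes next):
  1 to go: {0} 1  {2} 1  {4} 1
  2 to go: {0,2} 2  {0,4} 2  {2,4} 2  {3,4} 1
  3 to go: {0,2,4} 6  {0,3,4} 3  {1,3,4} 1  {2,3,4} 3
  if 0:k drops first: 4 orders
  if 1:m drops first: 12 orders
  if 2:l drops first: 4 orders
heap linearizations: 20

20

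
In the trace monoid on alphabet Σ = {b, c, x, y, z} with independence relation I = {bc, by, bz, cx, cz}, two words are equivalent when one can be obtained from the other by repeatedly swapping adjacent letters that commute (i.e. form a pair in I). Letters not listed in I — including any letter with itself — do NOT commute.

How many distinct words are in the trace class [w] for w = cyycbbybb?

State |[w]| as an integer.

126

drop 0:c onto floor
drop 1:y onto {0:c}
drop 2:y onto {1:y}
drop 3:c onto {2:y}
drop 4:b onto floor
drop 5:b onto {4:b}
drop 6:y onto {3:c}
drop 7:b onto {5:b}
drop 8:b onto {7:b}
ground layer = {0:c, 4:b}
drop-orders for the pieces not yet dropped (sum over which currently-grounded one goes next):
  1 to go: {6} 1  {8} 1
  2 to go: {3,6} 1  {6,8} 2  {7,8} 1
  3 to go: {2,3,6} 1  {3,6,8} 3  {5,7,8} 1  {6,7,8} 3
  4 to go: {1,2,3,6} 1  {2,3,6,8} 4  {3,6,7,8} 6  {4,5,7,8} 1  {5,6,7,8} 4
  5 to go: {0,1,2,3,6} 1  {1,2,3,6,8} 5  {2,3,6,7,8} 10  {3,5,6,7,8} 10  {4,5,6,7,8} 5
  6 to go: {0,1,2,3,6,8} 6  {1,2,3,6,7,8} 15  {2,3,5,6,7,8} 20  {3,4,5,6,7,8} 15
  7 to go: {0,1,2,3,6,7,8} 21  {1,2,3,5,6,7,8} 35  {2,3,4,5,6,7,8} 35
  if 0:c drops first: 70 orders
  if 4:b drops first: 56 orders
heap linearizations: 126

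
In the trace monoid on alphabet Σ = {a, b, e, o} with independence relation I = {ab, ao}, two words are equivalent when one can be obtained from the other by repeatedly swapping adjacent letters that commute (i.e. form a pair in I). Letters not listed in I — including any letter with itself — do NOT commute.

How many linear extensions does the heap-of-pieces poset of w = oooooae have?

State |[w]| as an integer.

#0=o has no predecessor
#1=o depends on [0:o]
#2=o depends on [1:o]
#3=o depends on [2:o]
#4=o depends on [3:o]
#5=a has no predecessor
#6=e depends on [4:o, 5:a]
sources: [0:o, 5:a]
N(rest) = Σ N(rest − s) over sources s of rest; N(one piece) = 1:
  size 1 → [6]=1
  size 2 → [4,6]=1  [5,6]=1
  size 3 → [3,4,6]=1  [4,5,6]=2
  size 4 → [2,3,4,6]=1  [3,4,5,6]=3
  size 5 → [1,2,3,4,6]=1  [2,3,4,5,6]=4
  first=0(o) contributes 5
  first=5(a) contributes 1
|[w]| = 6

6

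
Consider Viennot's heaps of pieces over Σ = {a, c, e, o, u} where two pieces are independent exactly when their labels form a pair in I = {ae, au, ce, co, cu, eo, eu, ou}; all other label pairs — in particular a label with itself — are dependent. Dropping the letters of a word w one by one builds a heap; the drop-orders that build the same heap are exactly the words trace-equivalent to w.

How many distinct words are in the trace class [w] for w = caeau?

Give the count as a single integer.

drop 0:c onto floor
drop 1:a onto {0:c}
drop 2:e onto floor
drop 3:a onto {1:a}
drop 4:u onto floor
ground layer = {0:c, 2:e, 4:u}
drop-orders for the pieces not yet dropped (sum over which currently-grounded one goes next):
  1 to go: {2} 1  {3} 1  {4} 1
  2 to go: {1,3} 1  {2,3} 2  {2,4} 2  {3,4} 2
  3 to go: {0,1,3} 1  {1,2,3} 3  {1,3,4} 3  {2,3,4} 6
  if 0:c drops first: 12 orders
  if 2:e drops first: 4 orders
  if 4:u drops first: 4 orders
heap linearizations: 20

20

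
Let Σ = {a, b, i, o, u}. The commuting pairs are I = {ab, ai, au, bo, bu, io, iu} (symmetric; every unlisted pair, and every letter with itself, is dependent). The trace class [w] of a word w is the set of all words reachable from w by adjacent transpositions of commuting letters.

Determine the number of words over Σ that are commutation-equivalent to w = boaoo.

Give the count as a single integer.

0(b) covers ∅
1(o) covers ∅
2(a) covers 1:o
3(o) covers 2:a
4(o) covers 3:o
floor of heap: 0:b, 1:o
completions by unplaced set U, small U first (add the entries for U minus each lowest piece of U):
  |U|=1: {0}:1  {4}:1
  |U|=2: {0,4}:2  {3,4}:1
  |U|=3: {0,3,4}:3  {2,3,4}:1
  start at 0(b): 1
  start at 1(o): 4
sum over floor = 5

5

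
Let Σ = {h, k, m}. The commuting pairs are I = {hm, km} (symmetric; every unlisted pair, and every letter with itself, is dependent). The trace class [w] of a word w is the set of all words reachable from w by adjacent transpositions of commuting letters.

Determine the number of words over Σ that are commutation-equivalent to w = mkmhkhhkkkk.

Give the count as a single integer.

55

0(m) covers ∅
1(k) covers ∅
2(m) covers 0:m
3(h) covers 1:k
4(k) covers 3:h
5(h) covers 4:k
6(h) covers 5:h
7(k) covers 6:h
8(k) covers 7:k
9(k) covers 8:k
10(k) covers 9:k
floor of heap: 0:m, 1:k
completions by unplaced set U, small U first (add the entries for U minus each lowest piece of U):
  |U|=1: {2}:1  {10}:1
  |U|=2: {0,2}:1  {2,10}:2  {9,10}:1
  |U|=3: {0,2,10}:3  {2,9,10}:3  {8,9,10}:1
  |U|=4: {0,2,9,10}:6  {2,8,9,10}:4  {7,8,9,10}:1
  |U|=5: {0,2,8,9,10}:10  {2,7,8,9,10}:5  {6,7,8,9,10}:1
  |U|=6: {0,2,7,8,9,10}:15  {2,6,7,8,9,10}:6  {5,6,7,8,9,10}:1
  |U|=7: {0,2,6,7,8,9,10}:21  {2,5,6,7,8,9,10}:7  {4,5,6,7,8,9,10}:1
  |U|=8: {0,2,5,6,7,8,9,10}:28  {2,4,5,6,7,8,9,10}:8  {3,4,5,6,7,8,9,10}:1
  |U|=9: {0,2,4,5,6,7,8,9,10}:36  {1,3,4,5,6,7,8,9,10}:1  {2,3,4,5,6,7,8,9,10}:9
  start at 0(m): 10
  start at 1(k): 45
sum over floor = 55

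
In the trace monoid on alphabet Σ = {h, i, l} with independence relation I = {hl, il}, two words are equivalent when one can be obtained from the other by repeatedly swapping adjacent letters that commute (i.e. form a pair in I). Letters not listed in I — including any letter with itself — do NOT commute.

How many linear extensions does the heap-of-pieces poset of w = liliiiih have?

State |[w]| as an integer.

28

0(l) covers ∅
1(i) covers ∅
2(l) covers 0:l
3(i) covers 1:i
4(i) covers 3:i
5(i) covers 4:i
6(i) covers 5:i
7(h) covers 6:i
floor of heap: 0:l, 1:i
completions by unplaced set U, small U first (add the entries for U minus each lowest piece of U):
  |U|=1: {2}:1  {7}:1
  |U|=2: {0,2}:1  {2,7}:2  {6,7}:1
  |U|=3: {0,2,7}:3  {2,6,7}:3  {5,6,7}:1
  |U|=4: {0,2,6,7}:6  {2,5,6,7}:4  {4,5,6,7}:1
  |U|=5: {0,2,5,6,7}:10  {2,4,5,6,7}:5  {3,4,5,6,7}:1
  |U|=6: {0,2,4,5,6,7}:15  {1,3,4,5,6,7}:1  {2,3,4,5,6,7}:6
  start at 0(l): 7
  start at 1(i): 21
sum over floor = 28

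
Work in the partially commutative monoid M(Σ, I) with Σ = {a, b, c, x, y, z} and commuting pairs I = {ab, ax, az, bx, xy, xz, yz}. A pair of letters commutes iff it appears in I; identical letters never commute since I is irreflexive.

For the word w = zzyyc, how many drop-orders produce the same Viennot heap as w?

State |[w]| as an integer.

#0=z has no predecessor
#1=z depends on [0:z]
#2=y has no predecessor
#3=y depends on [2:y]
#4=c depends on [1:z, 3:y]
sources: [0:z, 2:y]
N(rest) = Σ N(rest − s) over sources s of rest; N(one piece) = 1:
  size 1 → [4]=1
  size 2 → [1,4]=1  [3,4]=1
  size 3 → [0,1,4]=1  [1,3,4]=2  [2,3,4]=1
  first=0(z) contributes 3
  first=2(y) contributes 3
|[w]| = 6

6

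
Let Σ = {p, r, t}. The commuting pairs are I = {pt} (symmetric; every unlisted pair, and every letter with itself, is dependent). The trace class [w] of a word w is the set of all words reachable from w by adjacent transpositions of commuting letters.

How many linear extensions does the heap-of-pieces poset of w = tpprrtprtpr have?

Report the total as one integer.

12

drop 0:t onto floor
drop 1:p onto floor
drop 2:p onto {1:p}
drop 3:r onto {0:t, 2:p}
drop 4:r onto {3:r}
drop 5:t onto {4:r}
drop 6:p onto {4:r}
drop 7:r onto {5:t, 6:p}
drop 8:t onto {7:r}
drop 9:p onto {7:r}
drop 10:r onto {8:t, 9:p}
ground layer = {0:t, 1:p}
drop-orders for the pieces not yet dropped (sum over which currently-grounded one goes next):
  1 to go: {10} 1
  2 to go: {8,10} 1  {9,10} 1
  3 to go: {8,9,10} 2
  4 to go: {7,8,9,10} 2
  5 to go: {5,7,8,9,10} 2  {6,7,8,9,10} 2
  6 to go: {5,6,7,8,9,10} 4
  7 to go: {4,5,6,7,8,9,10} 4
  8 to go: {3,4,5,6,7,8,9,10} 4
  9 to go: {0,3,4,5,6,7,8,9,10} 4  {2,3,4,5,6,7,8,9,10} 4
  if 0:t drops first: 4 orders
  if 1:p drops first: 8 orders
heap linearizations: 12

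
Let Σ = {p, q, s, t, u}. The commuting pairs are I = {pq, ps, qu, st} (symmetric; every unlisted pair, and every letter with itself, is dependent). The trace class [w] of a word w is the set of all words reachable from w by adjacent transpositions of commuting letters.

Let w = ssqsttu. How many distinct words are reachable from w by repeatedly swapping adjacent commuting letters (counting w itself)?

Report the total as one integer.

3

drop 0:s onto floor
drop 1:s onto {0:s}
drop 2:q onto {1:s}
drop 3:s onto {2:q}
drop 4:t onto {2:q}
drop 5:t onto {4:t}
drop 6:u onto {3:s, 5:t}
ground layer = {0:s}
drop-orders for the pieces not yet dropped (sum over which currently-grounded one goes next):
  1 to go: {6} 1
  2 to go: {3,6} 1  {5,6} 1
  3 to go: {3,5,6} 2  {4,5,6} 1
  4 to go: {3,4,5,6} 3
  5 to go: {2,3,4,5,6} 3
  if 0:s drops first: 3 orders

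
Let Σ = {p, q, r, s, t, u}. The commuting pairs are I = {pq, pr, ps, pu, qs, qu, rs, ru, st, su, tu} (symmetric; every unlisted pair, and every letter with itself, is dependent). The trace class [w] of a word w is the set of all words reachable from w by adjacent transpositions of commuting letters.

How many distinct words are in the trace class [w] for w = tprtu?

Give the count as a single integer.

drop 0:t onto floor
drop 1:p onto {0:t}
drop 2:r onto {0:t}
drop 3:t onto {1:p, 2:r}
drop 4:u onto floor
ground layer = {0:t, 4:u}
drop-orders for the pieces not yet dropped (sum over which currently-grounded one goes next):
  1 to go: {3} 1  {4} 1
  2 to go: {1,3} 1  {2,3} 1  {3,4} 2
  3 to go: {1,2,3} 2  {1,3,4} 3  {2,3,4} 3
  if 0:t drops first: 8 orders
  if 4:u drops first: 2 orders
heap linearizations: 10

10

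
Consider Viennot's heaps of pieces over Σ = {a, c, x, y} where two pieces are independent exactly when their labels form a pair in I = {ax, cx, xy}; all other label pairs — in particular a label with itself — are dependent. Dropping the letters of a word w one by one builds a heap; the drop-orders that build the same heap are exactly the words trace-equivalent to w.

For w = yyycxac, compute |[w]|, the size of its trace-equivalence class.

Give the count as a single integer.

7

drop 0:y onto floor
drop 1:y onto {0:y}
drop 2:y onto {1:y}
drop 3:c onto {2:y}
drop 4:x onto floor
drop 5:a onto {3:c}
drop 6:c onto {5:a}
ground layer = {0:y, 4:x}
drop-orders for the pieces not yet dropped (sum over which currently-grounded one goes next):
  1 to go: {4} 1  {6} 1
  2 to go: {4,6} 2  {5,6} 1
  3 to go: {3,5,6} 1  {4,5,6} 3
  4 to go: {2,3,5,6} 1  {3,4,5,6} 4
  5 to go: {1,2,3,5,6} 1  {2,3,4,5,6} 5
  if 0:y drops first: 6 orders
  if 4:x drops first: 1 orders
heap linearizations: 7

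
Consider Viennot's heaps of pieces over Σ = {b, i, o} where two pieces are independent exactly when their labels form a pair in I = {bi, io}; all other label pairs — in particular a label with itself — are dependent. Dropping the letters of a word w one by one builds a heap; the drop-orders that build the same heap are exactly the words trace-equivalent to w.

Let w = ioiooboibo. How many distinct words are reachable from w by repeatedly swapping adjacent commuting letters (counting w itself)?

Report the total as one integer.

#0=i has no predecessor
#1=o has no predecessor
#2=i depends on [0:i]
#3=o depends on [1:o]
#4=o depends on [3:o]
#5=b depends on [4:o]
#6=o depends on [5:b]
#7=i depends on [2:i]
#8=b depends on [6:o]
#9=o depends on [8:b]
sources: [0:i, 1:o]
N(rest) = Σ N(rest − s) over sources s of rest; N(one piece) = 1:
  size 1 → [7]=1  [9]=1
  size 2 → [2,7]=1  [7,9]=2  [8,9]=1
  size 3 → [0,2,7]=1  [2,7,9]=3  [6,8,9]=1  [7,8,9]=3
  size 4 → [0,2,7,9]=4  [2,7,8,9]=6  [5,6,8,9]=1  [6,7,8,9]=4
  size 5 → [0,2,7,8,9]=10  [2,6,7,8,9]=10  [4,5,6,8,9]=1  [5,6,7,8,9]=5
  size 6 → [0,2,6,7,8,9]=20  [2,5,6,7,8,9]=15  [3,4,5,6,8,9]=1  [4,5,6,7,8,9]=6
  size 7 → [0,2,5,6,7,8,9]=35  [1,3,4,5,6,8,9]=1  [2,4,5,6,7,8,9]=21  [3,4,5,6,7,8,9]=7
  size 8 → [0,2,4,5,6,7,8,9]=56  [1,3,4,5,6,7,8,9]=8  [2,3,4,5,6,7,8,9]=28
  first=0(i) contributes 36
  first=1(o) contributes 84
|[w]| = 120

120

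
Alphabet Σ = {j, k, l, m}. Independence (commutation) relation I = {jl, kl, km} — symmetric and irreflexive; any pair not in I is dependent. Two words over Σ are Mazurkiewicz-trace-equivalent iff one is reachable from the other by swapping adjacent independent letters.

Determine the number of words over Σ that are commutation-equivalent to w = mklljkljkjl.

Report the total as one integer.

336

drop 0:m onto floor
drop 1:k onto floor
drop 2:l onto {0:m}
drop 3:l onto {2:l}
drop 4:j onto {0:m, 1:k}
drop 5:k onto {4:j}
drop 6:l onto {3:l}
drop 7:j onto {5:k}
drop 8:k onto {7:j}
drop 9:j onto {8:k}
drop 10:l onto {6:l}
ground layer = {0:m, 1:k}
drop-orders for the pieces not yet dropped (sum over which currently-grounded one goes next):
  1 to go: {9} 1  {10} 1
  2 to go: {6,10} 1  {8,9} 1  {9,10} 2
  3 to go: {3,6,10} 1  {6,9,10} 3  {7,8,9} 1  {8,9,10} 3
  4 to go: {2,3,6,10} 1  {3,6,9,10} 4  {5,7,8,9} 1  {6,8,9,10} 6  {7,8,9,10} 4
  5 to go: {2,3,6,9,10} 5  {3,6,8,9,10} 10  {4,5,7,8,9} 1  {5,7,8,9,10} 5  {6,7,8,9,10} 10
  6 to go: {1,4,5,7,8,9} 1  {2,3,6,8,9,10} 15  {3,6,7,8,9,10} 20  {4,5,7,8,9,10} 6  {5,6,7,8,9,10} 15
  7 to go: {1,4,5,7,8,9,10} 7  {2,3,6,7,8,9,10} 35  {3,5,6,7,8,9,10} 35  {4,5,6,7,8,9,10} 21
  8 to go: {1,4,5,6,7,8,9,10} 28  {2,3,5,6,7,8,9,10} 70  {3,4,5,6,7,8,9,10} 56
  9 to go: {1,3,4,5,6,7,8,9,10} 84  {2,3,4,5,6,7,8,9,10} 126
  if 0:m drops first: 210 orders
  if 1:k drops first: 126 orders
heap linearizations: 336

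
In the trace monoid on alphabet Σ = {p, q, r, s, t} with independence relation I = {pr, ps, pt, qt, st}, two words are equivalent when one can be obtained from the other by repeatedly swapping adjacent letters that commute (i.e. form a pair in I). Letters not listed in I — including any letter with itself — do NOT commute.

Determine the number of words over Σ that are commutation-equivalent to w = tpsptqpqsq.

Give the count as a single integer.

135

0(t) covers ∅
1(p) covers ∅
2(s) covers ∅
3(p) covers 1:p
4(t) covers 0:t
5(q) covers 2:s, 3:p
6(p) covers 5:q
7(q) covers 6:p
8(s) covers 7:q
9(q) covers 8:s
floor of heap: 0:t, 1:p, 2:s
completions by unplaced set U, small U first (add the entries for U minus each lowest piece of U):
  |U|=1: {4}:1  {9}:1
  |U|=2: {0,4}:1  {4,9}:2  {8,9}:1
  |U|=3: {0,4,9}:3  {4,8,9}:3  {7,8,9}:1
  |U|=4: {0,4,8,9}:6  {4,7,8,9}:4  {6,7,8,9}:1
  |U|=5: {0,4,7,8,9}:10  {4,6,7,8,9}:5  {5,6,7,8,9}:1
  |U|=6: {0,4,6,7,8,9}:15  {2,5,6,7,8,9}:1  {3,5,6,7,8,9}:1  {4,5,6,7,8,9}:6
  |U|=7: {0,4,5,6,7,8,9}:21  {1,3,5,6,7,8,9}:1  {2,3,5,6,7,8,9}:2  {2,4,5,6,7,8,9}:7  {3,4,5,6,7,8,9}:7
  |U|=8: {0,2,4,5,6,7,8,9}:28  {0,3,4,5,6,7,8,9}:28  {1,2,3,5,6,7,8,9}:3  {1,3,4,5,6,7,8,9}:8  {2,3,4,5,6,7,8,9}:16
  start at 0(t): 27
  start at 1(p): 72
  start at 2(s): 36
sum over floor = 135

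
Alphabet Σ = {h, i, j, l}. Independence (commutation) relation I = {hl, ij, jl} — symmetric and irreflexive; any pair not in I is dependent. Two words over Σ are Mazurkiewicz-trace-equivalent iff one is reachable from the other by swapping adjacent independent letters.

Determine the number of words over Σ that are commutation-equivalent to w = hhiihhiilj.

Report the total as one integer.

4

piece 0:h — minimal
piece 1:h rests on {0:h}
piece 2:i rests on {1:h}
piece 3:i rests on {2:i}
piece 4:h rests on {3:i}
piece 5:h rests on {4:h}
piece 6:i rests on {5:h}
piece 7:i rests on {6:i}
piece 8:l rests on {7:i}
piece 9:j rests on {5:h}
minimal pieces: {0:h}
ways to finish when only these pieces remain (= sum over removing one remaining piece with nothing left below it):
  1 left: {8}→1  {9}→1
  2 left: {7,8}→1  {8,9}→2
  3 left: {6,7,8}→1  {7,8,9}→3
  4 left: {6,7,8,9}→4
  5 left: {5,6,7,8,9}→4
  6 left: {4,5,6,7,8,9}→4
  7 left: {3,4,5,6,7,8,9}→4
  8 left: {2,3,4,5,6,7,8,9}→4
  placing 0:h first → 4 extensions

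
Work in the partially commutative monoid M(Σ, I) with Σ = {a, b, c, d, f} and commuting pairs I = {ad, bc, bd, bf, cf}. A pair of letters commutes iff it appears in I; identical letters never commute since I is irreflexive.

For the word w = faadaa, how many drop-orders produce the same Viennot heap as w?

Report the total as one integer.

5

0(f) covers ∅
1(a) covers 0:f
2(a) covers 1:a
3(d) covers 0:f
4(a) covers 2:a
5(a) covers 4:a
floor of heap: 0:f
completions by unplaced set U, small U first (add the entries for U minus each lowest piece of U):
  |U|=1: {3}:1  {5}:1
  |U|=2: {3,5}:2  {4,5}:1
  |U|=3: {2,4,5}:1  {3,4,5}:3
  |U|=4: {1,2,4,5}:1  {2,3,4,5}:4
  start at 0(f): 5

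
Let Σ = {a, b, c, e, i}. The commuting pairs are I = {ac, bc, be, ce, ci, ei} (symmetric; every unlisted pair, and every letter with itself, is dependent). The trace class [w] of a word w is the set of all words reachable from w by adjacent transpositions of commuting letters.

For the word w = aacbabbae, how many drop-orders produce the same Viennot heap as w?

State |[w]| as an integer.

9

piece 0:a — minimal
piece 1:a rests on {0:a}
piece 2:c — minimal
piece 3:b rests on {1:a}
piece 4:a rests on {3:b}
piece 5:b rests on {4:a}
piece 6:b rests on {5:b}
piece 7:a rests on {6:b}
piece 8:e rests on {7:a}
minimal pieces: {0:a, 2:c}
ways to finish when only these pieces remain (= sum over removing one remaining piece with nothing left below it):
  1 left: {2}→1  {8}→1
  2 left: {2,8}→2  {7,8}→1
  3 left: {2,7,8}→3  {6,7,8}→1
  4 left: {2,6,7,8}→4  {5,6,7,8}→1
  5 left: {2,5,6,7,8}→5  {4,5,6,7,8}→1
  6 left: {2,4,5,6,7,8}→6  {3,4,5,6,7,8}→1
  7 left: {1,3,4,5,6,7,8}→1  {2,3,4,5,6,7,8}→7
  placing 0:a first → 8 extensions
  placing 2:c first → 1 extensions
total linear extensions = 9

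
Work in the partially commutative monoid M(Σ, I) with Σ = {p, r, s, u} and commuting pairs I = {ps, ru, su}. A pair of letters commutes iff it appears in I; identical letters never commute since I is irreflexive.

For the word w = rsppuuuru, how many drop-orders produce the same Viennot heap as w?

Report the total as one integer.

drop 0:r onto floor
drop 1:s onto {0:r}
drop 2:p onto {0:r}
drop 3:p onto {2:p}
drop 4:u onto {3:p}
drop 5:u onto {4:u}
drop 6:u onto {5:u}
drop 7:r onto {1:s, 3:p}
drop 8:u onto {6:u}
ground layer = {0:r}
drop-orders for the pieces not yet dropped (sum over which currently-grounded one goes next):
  1 to go: {7} 1  {8} 1
  2 to go: {1,7} 1  {6,8} 1  {7,8} 2
  3 to go: {1,7,8} 3  {5,6,8} 1  {6,7,8} 3
  4 to go: {1,6,7,8} 6  {4,5,6,8} 1  {5,6,7,8} 4
  5 to go: {1,5,6,7,8} 10  {4,5,6,7,8} 5
  6 to go: {1,4,5,6,7,8} 15  {3,4,5,6,7,8} 5
  7 to go: {1,3,4,5,6,7,8} 20  {2,3,4,5,6,7,8} 5
  if 0:r drops first: 25 orders

25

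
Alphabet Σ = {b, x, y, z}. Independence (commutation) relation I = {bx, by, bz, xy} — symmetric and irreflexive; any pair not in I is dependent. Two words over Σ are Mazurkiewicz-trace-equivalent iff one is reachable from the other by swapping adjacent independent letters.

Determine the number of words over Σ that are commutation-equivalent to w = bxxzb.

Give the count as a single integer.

#0=b has no predecessor
#1=x has no predecessor
#2=x depends on [1:x]
#3=z depends on [2:x]
#4=b depends on [0:b]
sources: [0:b, 1:x]
N(rest) = Σ N(rest − s) over sources s of rest; N(one piece) = 1:
  size 1 → [3]=1  [4]=1
  size 2 → [0,4]=1  [2,3]=1  [3,4]=2
  size 3 → [0,3,4]=3  [1,2,3]=1  [2,3,4]=3
  first=0(b) contributes 4
  first=1(x) contributes 6
|[w]| = 10

10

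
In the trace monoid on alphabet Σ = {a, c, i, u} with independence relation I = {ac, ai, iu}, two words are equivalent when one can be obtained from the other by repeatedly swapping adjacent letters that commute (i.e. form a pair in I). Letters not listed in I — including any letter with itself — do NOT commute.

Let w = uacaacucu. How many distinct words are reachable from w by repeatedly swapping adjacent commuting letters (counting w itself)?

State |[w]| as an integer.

drop 0:u onto floor
drop 1:a onto {0:u}
drop 2:c onto {0:u}
drop 3:a onto {1:a}
drop 4:a onto {3:a}
drop 5:c onto {2:c}
drop 6:u onto {4:a, 5:c}
drop 7:c onto {6:u}
drop 8:u onto {7:c}
ground layer = {0:u}
drop-orders for the pieces not yet dropped (sum over which currently-grounded one goes next):
  1 to go: {8} 1
  2 to go: {7,8} 1
  3 to go: {6,7,8} 1
  4 to go: {4,6,7,8} 1  {5,6,7,8} 1
  5 to go: {2,5,6,7,8} 1  {3,4,6,7,8} 1  {4,5,6,7,8} 2
  6 to go: {1,3,4,6,7,8} 1  {2,4,5,6,7,8} 3  {3,4,5,6,7,8} 3
  7 to go: {1,3,4,5,6,7,8} 4  {2,3,4,5,6,7,8} 6
  if 0:u drops first: 10 orders

10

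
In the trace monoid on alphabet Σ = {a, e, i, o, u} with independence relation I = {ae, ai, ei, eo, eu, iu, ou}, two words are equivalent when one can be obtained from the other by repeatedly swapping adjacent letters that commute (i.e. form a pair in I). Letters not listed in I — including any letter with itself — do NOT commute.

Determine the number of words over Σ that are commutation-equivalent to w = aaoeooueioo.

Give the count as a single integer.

385

piece 0:a — minimal
piece 1:a rests on {0:a}
piece 2:o rests on {1:a}
piece 3:e — minimal
piece 4:o rests on {2:o}
piece 5:o rests on {4:o}
piece 6:u rests on {1:a}
piece 7:e rests on {3:e}
piece 8:i rests on {5:o}
piece 9:o rests on {8:i}
piece 10:o rests on {9:o}
minimal pieces: {0:a, 3:e}
ways to finish when only these pieces remain (= sum over removing one remaining piece with nothing left below it):
  1 left: {6}→1  {7}→1  {10}→1
  2 left: {3,7}→1  {6,7}→2  {6,10}→2  {7,10}→2  {9,10}→1
  3 left: {3,6,7}→3  {3,7,10}→3  {6,7,10}→6  {6,9,10}→3  {7,9,10}→3  {8,9,10}→1
  4 left: {3,6,7,10}→12  {3,7,9,10}→6  {5,8,9,10}→1  {6,7,9,10}→12  {6,8,9,10}→4  {7,8,9,10}→4
  5 left: {3,6,7,9,10}→30  {3,7,8,9,10}→10  {4,5,8,9,10}→1  {5,6,8,9,10}→5  {5,7,8,9,10}→5  {6,7,8,9,10}→20
  6 left: {2,4,5,8,9,10}→1  {3,5,7,8,9,10}→15  {3,6,7,8,9,10}→60  {4,5,6,8,9,10}→6  {4,5,7,8,9,10}→6  {5,6,7,8,9,10}→30
  7 left: {2,4,5,6,8,9,10}→7  {2,4,5,7,8,9,10}→7  {3,4,5,7,8,9,10}→21  {3,5,6,7,8,9,10}→105  {4,5,6,7,8,9,10}→42
  8 left: {1,2,4,5,6,8,9,10}→7  {2,3,4,5,7,8,9,10}→28  {2,4,5,6,7,8,9,10}→56  {3,4,5,6,7,8,9,10}→168
  9 left: {0,1,2,4,5,6,8,9,10}→7  {1,2,4,5,6,7,8,9,10}→63  {2,3,4,5,6,7,8,9,10}→252
  placing 0:a first → 315 extensions
  placing 3:e first → 70 extensions
total linear extensions = 385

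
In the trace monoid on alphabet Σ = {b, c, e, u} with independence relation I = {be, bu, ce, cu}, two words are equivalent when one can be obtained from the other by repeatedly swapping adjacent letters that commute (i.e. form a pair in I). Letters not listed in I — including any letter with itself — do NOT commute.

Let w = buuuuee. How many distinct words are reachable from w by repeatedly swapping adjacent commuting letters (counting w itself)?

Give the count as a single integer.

7

drop 0:b onto floor
drop 1:u onto floor
drop 2:u onto {1:u}
drop 3:u onto {2:u}
drop 4:u onto {3:u}
drop 5:e onto {4:u}
drop 6:e onto {5:e}
ground layer = {0:b, 1:u}
drop-orders for the pieces not yet dropped (sum over which currently-grounded one goes next):
  1 to go: {0} 1  {6} 1
  2 to go: {0,6} 2  {5,6} 1
  3 to go: {0,5,6} 3  {4,5,6} 1
  4 to go: {0,4,5,6} 4  {3,4,5,6} 1
  5 to go: {0,3,4,5,6} 5  {2,3,4,5,6} 1
  if 0:b drops first: 1 orders
  if 1:u drops first: 6 orders
heap linearizations: 7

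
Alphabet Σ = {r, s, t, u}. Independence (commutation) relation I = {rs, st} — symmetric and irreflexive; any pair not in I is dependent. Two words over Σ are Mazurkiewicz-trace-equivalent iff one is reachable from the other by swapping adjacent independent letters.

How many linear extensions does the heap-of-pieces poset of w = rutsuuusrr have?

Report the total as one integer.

6

0(r) covers ∅
1(u) covers 0:r
2(t) covers 1:u
3(s) covers 1:u
4(u) covers 2:t, 3:s
5(u) covers 4:u
6(u) covers 5:u
7(s) covers 6:u
8(r) covers 6:u
9(r) covers 8:r
floor of heap: 0:r
completions by unplaced set U, small U first (add the entries for U minus each lowest piece of U):
  |U|=1: {7}:1  {9}:1
  |U|=2: {7,9}:2  {8,9}:1
  |U|=3: {7,8,9}:3
  |U|=4: {6,7,8,9}:3
  |U|=5: {5,6,7,8,9}:3
  |U|=6: {4,5,6,7,8,9}:3
  |U|=7: {2,4,5,6,7,8,9}:3  {3,4,5,6,7,8,9}:3
  |U|=8: {2,3,4,5,6,7,8,9}:6
  start at 0(r): 6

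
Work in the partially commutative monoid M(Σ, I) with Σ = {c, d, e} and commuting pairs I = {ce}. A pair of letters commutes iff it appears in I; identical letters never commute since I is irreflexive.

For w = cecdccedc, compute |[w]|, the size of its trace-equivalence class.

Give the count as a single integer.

9

drop 0:c onto floor
drop 1:e onto floor
drop 2:c onto {0:c}
drop 3:d onto {1:e, 2:c}
drop 4:c onto {3:d}
drop 5:c onto {4:c}
drop 6:e onto {3:d}
drop 7:d onto {5:c, 6:e}
drop 8:c onto {7:d}
ground layer = {0:c, 1:e}
drop-orders for the pieces not yet dropped (sum over which currently-grounded one goes next):
  1 to go: {8} 1
  2 to go: {7,8} 1
  3 to go: {5,7,8} 1  {6,7,8} 1
  4 to go: {4,5,7,8} 1  {5,6,7,8} 2
  5 to go: {4,5,6,7,8} 3
  6 to go: {3,4,5,6,7,8} 3
  7 to go: {1,3,4,5,6,7,8} 3  {2,3,4,5,6,7,8} 3
  if 0:c drops first: 6 orders
  if 1:e drops first: 3 orders
heap linearizations: 9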